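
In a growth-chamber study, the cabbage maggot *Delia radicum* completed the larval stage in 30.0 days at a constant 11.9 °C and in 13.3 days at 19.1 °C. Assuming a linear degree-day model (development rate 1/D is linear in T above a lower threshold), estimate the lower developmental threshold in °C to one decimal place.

6.2 °C

Equal thermal constants: D₁(T₁ − T_b) = D₂(T₂ − T_b).
30.0·(11.9 − T_b) = 13.3·(19.1 − T_b)
T_b = (30.0·11.9 − 13.3·19.1) / (30.0 − 13.3) = 102.97 / 16.7 = 6.166 °C ≈ 6.2 °C.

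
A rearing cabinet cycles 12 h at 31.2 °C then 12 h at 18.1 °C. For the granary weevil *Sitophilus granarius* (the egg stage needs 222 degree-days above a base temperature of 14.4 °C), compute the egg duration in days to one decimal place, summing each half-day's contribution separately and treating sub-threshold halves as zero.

Day half: max(0, 31.2 − 14.4) × 0.5 = 16.8 × 0.5 = 8.40 DD.
Night half: max(0, 18.1 − 14.4) × 0.5 = 3.7 × 0.5 = 1.85 DD.
Per 24 h: 10.25 DD/day.
Duration = 222 / 10.25 = 21.659 ≈ 21.7 days.

21.7 days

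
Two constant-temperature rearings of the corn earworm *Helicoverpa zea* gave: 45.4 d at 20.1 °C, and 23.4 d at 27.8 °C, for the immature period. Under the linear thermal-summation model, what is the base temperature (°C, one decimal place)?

11.9 °C

Linear rate model ⇒ the product D·(T − T_b) is constant across temperatures.
45.4·(20.1 − T_b) = 23.4·(27.8 − T_b)
T_b = (45.4·20.1 − 23.4·27.8) / (45.4 − 23.4) = 262.02 / 22.0 = 11.910 °C ≈ 11.9 °C.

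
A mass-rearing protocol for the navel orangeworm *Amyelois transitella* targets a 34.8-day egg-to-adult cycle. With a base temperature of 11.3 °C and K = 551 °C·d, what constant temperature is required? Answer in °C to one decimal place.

Required daily accumulation = 551 / 34.8 = 15.833 DD/day.
T = T_base + 15.833 = 11.3 + 15.833 = 27.133 ≈ 27.1 °C.

27.1 °C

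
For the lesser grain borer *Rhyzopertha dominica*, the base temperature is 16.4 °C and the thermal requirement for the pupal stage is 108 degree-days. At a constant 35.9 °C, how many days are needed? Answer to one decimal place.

5.5 days

Daily accumulation = 35.9 − 16.4 = 19.5 DD/day.
Duration = 108 / 19.5 = 5.538 ≈ 5.5 days.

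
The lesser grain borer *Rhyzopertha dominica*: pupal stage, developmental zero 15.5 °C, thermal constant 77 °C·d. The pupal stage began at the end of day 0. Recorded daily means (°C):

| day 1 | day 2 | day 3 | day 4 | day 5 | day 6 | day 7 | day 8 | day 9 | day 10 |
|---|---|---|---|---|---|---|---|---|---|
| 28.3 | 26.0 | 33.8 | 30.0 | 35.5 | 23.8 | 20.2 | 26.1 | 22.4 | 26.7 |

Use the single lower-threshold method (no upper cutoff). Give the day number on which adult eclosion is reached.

Daily DD above 15.5 °C: 12.8, 10.5, 18.3, 14.5, 20.0, 8.3, 4.7, 10.6, 6.9, 11.2.
Cumulative: 12.8, 23.3, 41.6, 56.1, 76.1, 84.4, 89.1, 99.7, 106.6, 117.8.
The total first reaches 77 DD on day 6.

day 6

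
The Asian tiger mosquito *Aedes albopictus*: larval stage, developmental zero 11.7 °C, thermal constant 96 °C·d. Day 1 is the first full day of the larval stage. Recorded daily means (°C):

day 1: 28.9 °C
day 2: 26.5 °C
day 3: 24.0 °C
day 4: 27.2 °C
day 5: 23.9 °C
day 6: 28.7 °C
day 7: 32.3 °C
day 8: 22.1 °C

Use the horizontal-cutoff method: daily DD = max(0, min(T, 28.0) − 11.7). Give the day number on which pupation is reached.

day 7

Daily DD above 11.7 °C (capped at 16.3): 16.3, 14.8, 12.3, 15.5, 12.2, 16.3, 16.3, 10.4.
Cumulative: 16.3, 31.1, 43.4, 58.9, 71.1, 87.4, 103.7, 114.1.
The total first reaches 96 DD on day 7.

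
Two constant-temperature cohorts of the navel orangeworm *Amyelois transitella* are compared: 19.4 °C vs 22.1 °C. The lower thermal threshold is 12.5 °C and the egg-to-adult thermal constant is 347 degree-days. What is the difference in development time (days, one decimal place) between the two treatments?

At 19.4 °C: 347 / (19.4 − 12.5) = 347 / 6.9 = 50.290 d.
At 22.1 °C: 347 / (22.1 − 12.5) = 347 / 9.6 = 36.146 d.
Difference = |50.290 − 36.146| = 14.144 ≈ 14.1 days.

14.1 days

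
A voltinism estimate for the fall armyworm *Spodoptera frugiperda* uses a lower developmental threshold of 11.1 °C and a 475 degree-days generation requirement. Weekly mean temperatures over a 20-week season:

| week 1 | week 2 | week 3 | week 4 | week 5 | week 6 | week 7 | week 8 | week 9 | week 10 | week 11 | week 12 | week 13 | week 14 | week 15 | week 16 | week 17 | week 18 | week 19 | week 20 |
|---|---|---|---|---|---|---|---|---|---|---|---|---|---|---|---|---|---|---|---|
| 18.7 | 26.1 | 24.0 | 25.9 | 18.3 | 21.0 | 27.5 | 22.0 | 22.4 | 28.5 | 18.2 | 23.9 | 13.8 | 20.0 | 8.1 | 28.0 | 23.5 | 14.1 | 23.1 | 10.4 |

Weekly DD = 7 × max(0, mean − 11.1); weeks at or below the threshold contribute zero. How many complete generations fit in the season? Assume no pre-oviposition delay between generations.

Weekly DD (7 × max(0, T̄ − 11.1)): 53.2, 105.0, 90.3, 103.6, 50.4, 69.3, 114.8, 76.3, 79.1, 121.8, 49.7, 89.6, 18.9, 62.3, 0.0, 118.3, 86.8, 21.0, 84.0, 0.0.
Season total = 1394.4 DD.
Complete generations = ⌊1394.4 / 475⌋ = 2.

2 generations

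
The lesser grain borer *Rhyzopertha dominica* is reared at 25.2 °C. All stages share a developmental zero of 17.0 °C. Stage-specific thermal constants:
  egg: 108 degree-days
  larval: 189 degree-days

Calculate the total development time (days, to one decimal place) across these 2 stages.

Daily accumulation at 25.2 °C = 25.2 − 17.0 = 8.2 DD/day.
Total K = 108 + 189 = 297 DD.
Total duration = 297 / 8.2 = 36.220 ≈ 36.2 days.

36.2 days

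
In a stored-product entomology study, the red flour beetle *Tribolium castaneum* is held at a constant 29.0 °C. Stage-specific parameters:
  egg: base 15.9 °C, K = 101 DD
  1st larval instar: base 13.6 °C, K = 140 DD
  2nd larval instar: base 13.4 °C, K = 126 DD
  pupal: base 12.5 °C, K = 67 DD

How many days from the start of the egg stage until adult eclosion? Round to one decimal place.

28.9 days

egg: 101 / (29.0 − 15.9) = 101 / 13.1 = 7.710 d.
1st larval instar: 140 / (29.0 − 13.6) = 140 / 15.4 = 9.091 d.
2nd larval instar: 126 / (29.0 − 13.4) = 126 / 15.6 = 8.077 d.
pupal: 67 / (29.0 − 12.5) = 67 / 16.5 = 4.061 d.
Sum = 28.938 ≈ 28.9 days.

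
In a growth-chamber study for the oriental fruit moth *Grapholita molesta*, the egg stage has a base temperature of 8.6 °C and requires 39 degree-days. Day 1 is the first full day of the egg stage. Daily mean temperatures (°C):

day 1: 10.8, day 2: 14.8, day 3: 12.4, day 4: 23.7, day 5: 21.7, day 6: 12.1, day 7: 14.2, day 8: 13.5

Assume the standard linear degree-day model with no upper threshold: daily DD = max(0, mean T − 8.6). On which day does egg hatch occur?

day 5

Daily DD above 8.6 °C: 2.2, 6.2, 3.8, 15.1, 13.1, 3.5, 5.6, 4.9.
Cumulative: 2.2, 8.4, 12.2, 27.3, 40.4, 43.9, 49.5, 54.4.
The total first reaches 39 DD on day 5.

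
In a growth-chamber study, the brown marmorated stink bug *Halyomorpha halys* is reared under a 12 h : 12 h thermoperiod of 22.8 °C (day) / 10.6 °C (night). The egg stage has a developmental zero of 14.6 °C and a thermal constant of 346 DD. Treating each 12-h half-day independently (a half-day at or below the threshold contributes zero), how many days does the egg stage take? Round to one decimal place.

Day half: max(0, 22.8 − 14.6) × 0.5 = 8.2 × 0.5 = 4.10 DD.
Night half: max(0, 10.6 − 14.6) × 0.5 = 0.0 × 0.5 = 0.00 DD.
Per 24 h: 4.10 DD/day.
Duration = 346 / 4.10 = 84.390 ≈ 84.4 days.

84.4 days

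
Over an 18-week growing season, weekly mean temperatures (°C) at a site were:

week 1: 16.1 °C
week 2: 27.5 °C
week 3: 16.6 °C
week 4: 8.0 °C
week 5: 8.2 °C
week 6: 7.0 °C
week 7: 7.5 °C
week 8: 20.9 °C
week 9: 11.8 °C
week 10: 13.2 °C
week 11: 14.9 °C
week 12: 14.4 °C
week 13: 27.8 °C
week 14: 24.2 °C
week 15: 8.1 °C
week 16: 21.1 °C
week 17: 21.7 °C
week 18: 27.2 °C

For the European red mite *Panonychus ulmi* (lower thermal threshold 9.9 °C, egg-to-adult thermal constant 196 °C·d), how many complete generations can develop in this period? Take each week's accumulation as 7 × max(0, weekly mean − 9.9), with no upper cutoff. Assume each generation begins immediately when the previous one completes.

Weekly DD (7 × max(0, T̄ − 9.9)): 43.4, 123.2, 46.9, 0.0, 0.0, 0.0, 0.0, 77.0, 13.3, 23.1, 35.0, 31.5, 125.3, 100.1, 0.0, 78.4, 82.6, 121.1.
Season total = 900.9 DD.
Complete generations = ⌊900.9 / 196⌋ = 4.

4 generations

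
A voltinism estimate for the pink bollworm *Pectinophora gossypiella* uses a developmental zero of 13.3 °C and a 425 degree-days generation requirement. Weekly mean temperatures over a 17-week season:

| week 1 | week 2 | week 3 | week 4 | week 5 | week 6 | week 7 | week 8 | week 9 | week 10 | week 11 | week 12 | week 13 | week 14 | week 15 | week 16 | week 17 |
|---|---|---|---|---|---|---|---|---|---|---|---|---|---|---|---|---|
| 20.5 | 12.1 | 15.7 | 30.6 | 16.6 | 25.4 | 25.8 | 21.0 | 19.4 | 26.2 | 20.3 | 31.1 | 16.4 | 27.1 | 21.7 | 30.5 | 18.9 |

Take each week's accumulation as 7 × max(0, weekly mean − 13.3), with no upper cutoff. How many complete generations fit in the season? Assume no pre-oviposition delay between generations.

Weekly DD (7 × max(0, T̄ − 13.3)): 50.4, 0.0, 16.8, 121.1, 23.1, 84.7, 87.5, 53.9, 42.7, 90.3, 49.0, 124.6, 21.7, 96.6, 58.8, 120.4, 39.2.
Season total = 1080.8 DD.
Complete generations = ⌊1080.8 / 425⌋ = 2.

2 generations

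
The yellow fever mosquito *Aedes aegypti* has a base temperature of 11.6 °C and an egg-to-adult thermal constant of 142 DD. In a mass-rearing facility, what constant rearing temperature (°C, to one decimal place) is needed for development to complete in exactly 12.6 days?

Required daily accumulation = 142 / 12.6 = 11.270 DD/day.
T = T_base + 11.270 = 11.6 + 11.270 = 22.870 ≈ 22.9 °C.

22.9 °C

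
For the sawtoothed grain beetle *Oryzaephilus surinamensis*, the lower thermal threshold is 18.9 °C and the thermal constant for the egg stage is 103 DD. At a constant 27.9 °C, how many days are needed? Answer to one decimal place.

Daily accumulation = 27.9 − 18.9 = 9.0 DD/day.
Duration = 103 / 9.0 = 11.444 ≈ 11.4 days.

11.4 days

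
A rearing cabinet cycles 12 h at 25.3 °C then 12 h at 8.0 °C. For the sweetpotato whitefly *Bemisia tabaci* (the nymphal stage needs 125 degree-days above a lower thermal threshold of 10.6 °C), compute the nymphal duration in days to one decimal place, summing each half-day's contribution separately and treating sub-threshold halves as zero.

17.0 days

Day half: max(0, 25.3 − 10.6) × 0.5 = 14.7 × 0.5 = 7.35 DD.
Night half: max(0, 8.0 − 10.6) × 0.5 = 0.0 × 0.5 = 0.00 DD.
Per 24 h: 7.35 DD/day.
Duration = 125 / 7.35 = 17.007 ≈ 17.0 days.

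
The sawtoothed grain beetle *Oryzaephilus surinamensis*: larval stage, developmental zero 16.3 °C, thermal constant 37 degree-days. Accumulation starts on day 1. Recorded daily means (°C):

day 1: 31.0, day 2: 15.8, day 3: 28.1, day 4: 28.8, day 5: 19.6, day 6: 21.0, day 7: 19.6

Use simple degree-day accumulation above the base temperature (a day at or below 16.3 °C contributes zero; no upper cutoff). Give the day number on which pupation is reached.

day 4

Daily DD above 16.3 °C: 14.7, 0.0, 11.8, 12.5, 3.3, 4.7, 3.3.
Cumulative: 14.7, 14.7, 26.5, 39.0, 42.3, 47.0, 50.3.
The total first reaches 37 DD on day 4.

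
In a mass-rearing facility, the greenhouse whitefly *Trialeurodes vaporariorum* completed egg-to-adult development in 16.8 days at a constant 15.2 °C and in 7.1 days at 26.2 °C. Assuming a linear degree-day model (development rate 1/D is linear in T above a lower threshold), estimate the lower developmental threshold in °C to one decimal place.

Under the model K = D·(T − T_b), so D₁·(T₁ − T_b) = D₂·(T₂ − T_b).
16.8·(15.2 − T_b) = 7.1·(26.2 − T_b)
T_b = (16.8·15.2 − 7.1·26.2) / (16.8 − 7.1) = 69.34 / 9.7 = 7.148 °C ≈ 7.1 °C.

7.1 °C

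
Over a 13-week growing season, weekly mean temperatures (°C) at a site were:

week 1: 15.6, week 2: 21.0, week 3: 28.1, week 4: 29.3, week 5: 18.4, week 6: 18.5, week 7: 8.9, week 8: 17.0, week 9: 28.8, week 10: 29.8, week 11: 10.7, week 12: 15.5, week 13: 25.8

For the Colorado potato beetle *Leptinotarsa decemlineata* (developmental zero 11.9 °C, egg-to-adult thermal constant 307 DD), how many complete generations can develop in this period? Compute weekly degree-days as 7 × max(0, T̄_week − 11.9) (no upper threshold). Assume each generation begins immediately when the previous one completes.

2 generations

Weekly DD (7 × max(0, T̄ − 11.9)): 25.9, 63.7, 113.4, 121.8, 45.5, 46.2, 0.0, 35.7, 118.3, 125.3, 0.0, 25.2, 97.3.
Season total = 818.3 DD.
Complete generations = ⌊818.3 / 307⌋ = 2.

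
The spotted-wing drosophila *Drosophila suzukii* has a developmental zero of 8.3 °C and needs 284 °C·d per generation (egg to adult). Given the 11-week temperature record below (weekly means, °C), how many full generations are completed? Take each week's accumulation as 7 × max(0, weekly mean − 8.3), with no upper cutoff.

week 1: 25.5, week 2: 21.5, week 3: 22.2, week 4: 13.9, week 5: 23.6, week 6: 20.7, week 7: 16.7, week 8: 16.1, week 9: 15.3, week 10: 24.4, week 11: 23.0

Weekly DD (7 × max(0, T̄ − 8.3)): 120.4, 92.4, 97.3, 39.2, 107.1, 86.8, 58.8, 54.6, 49.0, 112.7, 102.9.
Season total = 921.2 DD.
Complete generations = ⌊921.2 / 284⌋ = 3.

3 generations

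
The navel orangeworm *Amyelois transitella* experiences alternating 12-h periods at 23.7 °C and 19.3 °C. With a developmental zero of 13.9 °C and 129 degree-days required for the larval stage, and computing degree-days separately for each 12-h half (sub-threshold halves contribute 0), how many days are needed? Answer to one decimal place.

17.0 days

Day half: max(0, 23.7 − 13.9) × 0.5 = 9.8 × 0.5 = 4.90 DD.
Night half: max(0, 19.3 − 13.9) × 0.5 = 5.4 × 0.5 = 2.70 DD.
Per 24 h: 7.60 DD/day.
Duration = 129 / 7.60 = 16.974 ≈ 17.0 days.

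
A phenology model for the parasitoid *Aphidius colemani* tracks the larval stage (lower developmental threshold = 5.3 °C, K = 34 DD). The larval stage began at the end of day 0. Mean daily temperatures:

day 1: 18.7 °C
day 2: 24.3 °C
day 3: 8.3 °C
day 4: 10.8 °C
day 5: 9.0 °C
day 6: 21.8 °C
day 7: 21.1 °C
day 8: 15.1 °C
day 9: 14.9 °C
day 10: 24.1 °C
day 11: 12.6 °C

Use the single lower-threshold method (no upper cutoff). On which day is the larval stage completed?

Daily DD above 5.3 °C: 13.4, 19.0, 3.0, 5.5, 3.7, 16.5, 15.8, 9.8, 9.6, 18.8, 7.3.
Cumulative: 13.4, 32.4, 35.4, 40.9, 44.6, 61.1, 76.9, 86.7, 96.3, 115.1, 122.4.
The total first reaches 34 DD on day 3.

day 3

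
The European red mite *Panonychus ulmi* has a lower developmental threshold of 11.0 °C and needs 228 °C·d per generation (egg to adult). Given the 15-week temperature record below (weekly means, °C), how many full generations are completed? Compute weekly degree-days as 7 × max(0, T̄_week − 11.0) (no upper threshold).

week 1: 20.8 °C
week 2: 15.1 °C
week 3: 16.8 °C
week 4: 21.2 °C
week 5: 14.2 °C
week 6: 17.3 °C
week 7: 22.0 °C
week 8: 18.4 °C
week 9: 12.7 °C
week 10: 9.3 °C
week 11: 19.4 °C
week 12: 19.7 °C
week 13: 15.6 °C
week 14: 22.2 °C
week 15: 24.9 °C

3 generations

Weekly DD (7 × max(0, T̄ − 11.0)): 68.6, 28.7, 40.6, 71.4, 22.4, 44.1, 77.0, 51.8, 11.9, 0.0, 58.8, 60.9, 32.2, 78.4, 97.3.
Season total = 744.1 DD.
Complete generations = ⌊744.1 / 228⌋ = 3.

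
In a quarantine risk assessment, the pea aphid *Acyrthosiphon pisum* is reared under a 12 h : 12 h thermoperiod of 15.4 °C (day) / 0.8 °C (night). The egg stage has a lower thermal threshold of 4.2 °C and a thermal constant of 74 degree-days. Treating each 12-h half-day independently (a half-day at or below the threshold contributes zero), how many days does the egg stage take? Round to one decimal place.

Day half: max(0, 15.4 − 4.2) × 0.5 = 11.2 × 0.5 = 5.60 DD.
Night half: max(0, 0.8 − 4.2) × 0.5 = 0.0 × 0.5 = 0.00 DD.
Per 24 h: 5.60 DD/day.
Duration = 74 / 5.60 = 13.214 ≈ 13.2 days.

13.2 days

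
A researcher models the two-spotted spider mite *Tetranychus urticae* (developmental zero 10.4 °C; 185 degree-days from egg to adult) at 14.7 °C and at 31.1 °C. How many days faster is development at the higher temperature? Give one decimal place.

34.1 days

At 14.7 °C: 185 / (14.7 − 10.4) = 185 / 4.3 = 43.023 d.
At 31.1 °C: 185 / (31.1 − 10.4) = 185 / 20.7 = 8.937 d.
Difference = |43.023 − 8.937| = 34.086 ≈ 34.1 days.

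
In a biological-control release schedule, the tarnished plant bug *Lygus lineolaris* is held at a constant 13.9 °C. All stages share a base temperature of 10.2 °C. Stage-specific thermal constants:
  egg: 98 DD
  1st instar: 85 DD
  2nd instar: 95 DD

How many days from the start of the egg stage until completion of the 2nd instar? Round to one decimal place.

75.1 days

Daily accumulation at 13.9 °C = 13.9 − 10.2 = 3.7 DD/day.
Total K = 98 + 85 + 95 = 278 DD.
Total duration = 278 / 3.7 = 75.135 ≈ 75.1 days.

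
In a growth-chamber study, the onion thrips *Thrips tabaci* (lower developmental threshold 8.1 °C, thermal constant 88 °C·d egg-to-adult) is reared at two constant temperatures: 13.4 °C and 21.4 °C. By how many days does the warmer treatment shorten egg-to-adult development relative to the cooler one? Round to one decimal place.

10.0 days

At 13.4 °C: 88 / (13.4 − 8.1) = 88 / 5.3 = 16.604 d.
At 21.4 °C: 88 / (21.4 − 8.1) = 88 / 13.3 = 6.617 d.
Difference = |16.604 − 6.617| = 9.987 ≈ 10.0 days.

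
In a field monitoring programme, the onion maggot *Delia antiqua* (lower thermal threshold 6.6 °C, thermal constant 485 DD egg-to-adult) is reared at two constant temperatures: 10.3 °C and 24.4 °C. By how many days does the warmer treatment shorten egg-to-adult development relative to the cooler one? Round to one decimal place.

103.8 days

At 10.3 °C: 485 / (10.3 − 6.6) = 485 / 3.7 = 131.081 d.
At 24.4 °C: 485 / (24.4 − 6.6) = 485 / 17.8 = 27.247 d.
Difference = |131.081 − 27.247| = 103.834 ≈ 103.8 days.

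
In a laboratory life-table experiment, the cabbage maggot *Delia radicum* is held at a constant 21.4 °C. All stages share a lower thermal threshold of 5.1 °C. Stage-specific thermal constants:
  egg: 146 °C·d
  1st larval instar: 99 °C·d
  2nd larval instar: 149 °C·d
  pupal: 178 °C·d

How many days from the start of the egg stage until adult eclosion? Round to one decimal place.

Daily accumulation at 21.4 °C = 21.4 − 5.1 = 16.3 DD/day.
Total K = 146 + 99 + 149 + 178 = 572 DD.
Total duration = 572 / 16.3 = 35.092 ≈ 35.1 days.

35.1 days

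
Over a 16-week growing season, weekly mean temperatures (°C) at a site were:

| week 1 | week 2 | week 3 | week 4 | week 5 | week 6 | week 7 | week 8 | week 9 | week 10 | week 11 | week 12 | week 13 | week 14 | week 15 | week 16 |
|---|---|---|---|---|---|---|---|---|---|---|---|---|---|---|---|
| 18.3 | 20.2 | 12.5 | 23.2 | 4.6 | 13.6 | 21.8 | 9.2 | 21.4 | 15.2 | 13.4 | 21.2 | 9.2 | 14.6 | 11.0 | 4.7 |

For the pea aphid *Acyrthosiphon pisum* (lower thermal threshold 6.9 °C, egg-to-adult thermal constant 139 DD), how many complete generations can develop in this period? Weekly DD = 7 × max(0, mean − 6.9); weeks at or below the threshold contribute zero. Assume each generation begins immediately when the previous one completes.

Weekly DD (7 × max(0, T̄ − 6.9)): 79.8, 93.1, 39.2, 114.1, 0.0, 46.9, 104.3, 16.1, 101.5, 58.1, 45.5, 100.1, 16.1, 53.9, 28.7, 0.0.
Season total = 897.4 DD.
Complete generations = ⌊897.4 / 139⌋ = 6.

6 generations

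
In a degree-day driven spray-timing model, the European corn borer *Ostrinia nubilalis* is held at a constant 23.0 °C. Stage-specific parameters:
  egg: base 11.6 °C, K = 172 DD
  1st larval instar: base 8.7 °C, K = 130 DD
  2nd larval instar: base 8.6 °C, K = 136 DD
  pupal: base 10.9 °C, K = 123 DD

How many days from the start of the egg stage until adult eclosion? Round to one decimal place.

egg: 172 / (23.0 − 11.6) = 172 / 11.4 = 15.088 d.
1st larval instar: 130 / (23.0 − 8.7) = 130 / 14.3 = 9.091 d.
2nd larval instar: 136 / (23.0 − 8.6) = 136 / 14.4 = 9.444 d.
pupal: 123 / (23.0 − 10.9) = 123 / 12.1 = 10.165 d.
Sum = 43.788 ≈ 43.8 days.

43.8 days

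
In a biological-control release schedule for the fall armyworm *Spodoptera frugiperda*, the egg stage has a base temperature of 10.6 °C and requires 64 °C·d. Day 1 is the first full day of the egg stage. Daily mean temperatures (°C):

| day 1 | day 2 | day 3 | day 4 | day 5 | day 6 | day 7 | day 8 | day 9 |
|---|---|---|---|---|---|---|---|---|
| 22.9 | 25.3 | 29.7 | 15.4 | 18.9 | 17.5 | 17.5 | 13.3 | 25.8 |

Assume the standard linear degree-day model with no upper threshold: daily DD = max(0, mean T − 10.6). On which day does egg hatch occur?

Daily DD above 10.6 °C: 12.3, 14.7, 19.1, 4.8, 8.3, 6.9, 6.9, 2.7, 15.2.
Cumulative: 12.3, 27.0, 46.1, 50.9, 59.2, 66.1, 73.0, 75.7, 90.9.
The total first reaches 64 DD on day 6.

day 6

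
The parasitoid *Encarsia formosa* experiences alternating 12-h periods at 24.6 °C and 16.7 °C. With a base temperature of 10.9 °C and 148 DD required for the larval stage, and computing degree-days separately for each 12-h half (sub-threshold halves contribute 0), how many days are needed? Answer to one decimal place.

15.2 days

Day half: max(0, 24.6 − 10.9) × 0.5 = 13.7 × 0.5 = 6.85 DD.
Night half: max(0, 16.7 − 10.9) × 0.5 = 5.8 × 0.5 = 2.90 DD.
Per 24 h: 9.75 DD/day.
Duration = 148 / 9.75 = 15.179 ≈ 15.2 days.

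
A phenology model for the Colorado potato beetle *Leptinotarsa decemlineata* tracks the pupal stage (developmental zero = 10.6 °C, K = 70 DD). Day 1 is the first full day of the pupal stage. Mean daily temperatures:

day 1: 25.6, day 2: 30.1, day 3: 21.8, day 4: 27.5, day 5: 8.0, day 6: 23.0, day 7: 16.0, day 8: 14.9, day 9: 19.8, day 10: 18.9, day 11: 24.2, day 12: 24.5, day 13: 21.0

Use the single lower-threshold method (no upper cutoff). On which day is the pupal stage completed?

Daily DD above 10.6 °C: 15.0, 19.5, 11.2, 16.9, 0.0, 12.4, 5.4, 4.3, 9.2, 8.3, 13.6, 13.9, 10.4.
Cumulative: 15.0, 34.5, 45.7, 62.6, 62.6, 75.0, 80.4, 84.7, 93.9, 102.2, 115.8, 129.7, 140.1.
The total first reaches 70 DD on day 6.

day 6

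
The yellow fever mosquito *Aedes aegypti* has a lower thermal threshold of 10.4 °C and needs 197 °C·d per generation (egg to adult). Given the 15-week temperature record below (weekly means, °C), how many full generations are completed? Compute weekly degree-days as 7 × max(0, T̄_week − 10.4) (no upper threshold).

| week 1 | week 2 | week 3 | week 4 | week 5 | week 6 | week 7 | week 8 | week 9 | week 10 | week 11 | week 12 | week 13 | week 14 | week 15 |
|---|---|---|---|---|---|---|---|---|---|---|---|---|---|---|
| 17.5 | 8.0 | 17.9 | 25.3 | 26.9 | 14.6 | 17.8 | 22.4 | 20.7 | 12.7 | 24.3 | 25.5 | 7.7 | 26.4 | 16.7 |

4 generations

Weekly DD (7 × max(0, T̄ − 10.4)): 49.7, 0.0, 52.5, 104.3, 115.5, 29.4, 51.8, 84.0, 72.1, 16.1, 97.3, 105.7, 0.0, 112.0, 44.1.
Season total = 934.5 DD.
Complete generations = ⌊934.5 / 197⌋ = 4.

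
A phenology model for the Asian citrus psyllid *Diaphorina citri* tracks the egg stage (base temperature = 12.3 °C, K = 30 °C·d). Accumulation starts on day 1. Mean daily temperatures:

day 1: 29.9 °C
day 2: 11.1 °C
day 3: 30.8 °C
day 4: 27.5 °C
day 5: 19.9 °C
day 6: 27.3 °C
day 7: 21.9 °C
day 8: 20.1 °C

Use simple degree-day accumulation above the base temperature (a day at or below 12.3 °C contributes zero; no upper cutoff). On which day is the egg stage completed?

day 3

Daily DD above 12.3 °C: 17.6, 0.0, 18.5, 15.2, 7.6, 15.0, 9.6, 7.8.
Cumulative: 17.6, 17.6, 36.1, 51.3, 58.9, 73.9, 83.5, 91.3.
The total first reaches 30 DD on day 3.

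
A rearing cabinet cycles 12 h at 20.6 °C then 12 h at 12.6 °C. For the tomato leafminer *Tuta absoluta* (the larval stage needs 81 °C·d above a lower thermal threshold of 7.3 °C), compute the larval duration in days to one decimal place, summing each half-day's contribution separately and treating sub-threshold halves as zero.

8.7 days

Day half: max(0, 20.6 − 7.3) × 0.5 = 13.3 × 0.5 = 6.65 DD.
Night half: max(0, 12.6 − 7.3) × 0.5 = 5.3 × 0.5 = 2.65 DD.
Per 24 h: 9.30 DD/day.
Duration = 81 / 9.30 = 8.710 ≈ 8.7 days.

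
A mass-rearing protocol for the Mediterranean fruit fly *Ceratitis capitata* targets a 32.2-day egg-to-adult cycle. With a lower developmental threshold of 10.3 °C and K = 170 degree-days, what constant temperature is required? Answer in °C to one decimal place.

15.6 °C

Required daily accumulation = 170 / 32.2 = 5.280 DD/day.
T = T_base + 5.280 = 10.3 + 5.280 = 15.580 ≈ 15.6 °C.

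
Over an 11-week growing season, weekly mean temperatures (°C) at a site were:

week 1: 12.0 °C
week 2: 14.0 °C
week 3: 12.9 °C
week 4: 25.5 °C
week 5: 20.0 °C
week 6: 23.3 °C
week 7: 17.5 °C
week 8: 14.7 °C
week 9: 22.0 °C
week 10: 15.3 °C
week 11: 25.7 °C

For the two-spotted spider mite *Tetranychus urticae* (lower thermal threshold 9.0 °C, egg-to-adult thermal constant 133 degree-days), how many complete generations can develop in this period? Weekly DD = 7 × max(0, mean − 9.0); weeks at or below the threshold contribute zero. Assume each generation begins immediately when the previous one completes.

5 generations

Weekly DD (7 × max(0, T̄ − 9.0)): 21.0, 35.0, 27.3, 115.5, 77.0, 100.1, 59.5, 39.9, 91.0, 44.1, 116.9.
Season total = 727.3 DD.
Complete generations = ⌊727.3 / 133⌋ = 5.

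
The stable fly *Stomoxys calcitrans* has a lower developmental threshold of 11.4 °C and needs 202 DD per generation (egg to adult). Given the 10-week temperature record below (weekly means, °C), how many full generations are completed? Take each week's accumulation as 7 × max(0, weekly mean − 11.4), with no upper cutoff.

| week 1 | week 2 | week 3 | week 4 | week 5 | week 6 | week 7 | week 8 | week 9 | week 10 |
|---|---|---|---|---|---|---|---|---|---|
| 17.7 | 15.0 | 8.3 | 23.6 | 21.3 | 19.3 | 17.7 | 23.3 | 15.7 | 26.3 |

2 generations

Weekly DD (7 × max(0, T̄ − 11.4)): 44.1, 25.2, 0.0, 85.4, 69.3, 55.3, 44.1, 83.3, 30.1, 104.3.
Season total = 541.1 DD.
Complete generations = ⌊541.1 / 202⌋ = 2.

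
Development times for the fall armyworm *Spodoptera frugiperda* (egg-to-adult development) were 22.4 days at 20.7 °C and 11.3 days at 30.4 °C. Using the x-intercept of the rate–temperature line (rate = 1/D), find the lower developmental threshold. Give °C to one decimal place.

Equal thermal constants: D₁(T₁ − T_b) = D₂(T₂ − T_b).
22.4·(20.7 − T_b) = 11.3·(30.4 − T_b)
T_b = (22.4·20.7 − 11.3·30.4) / (22.4 − 11.3) = 120.16 / 11.1 = 10.825 °C ≈ 10.8 °C.

10.8 °C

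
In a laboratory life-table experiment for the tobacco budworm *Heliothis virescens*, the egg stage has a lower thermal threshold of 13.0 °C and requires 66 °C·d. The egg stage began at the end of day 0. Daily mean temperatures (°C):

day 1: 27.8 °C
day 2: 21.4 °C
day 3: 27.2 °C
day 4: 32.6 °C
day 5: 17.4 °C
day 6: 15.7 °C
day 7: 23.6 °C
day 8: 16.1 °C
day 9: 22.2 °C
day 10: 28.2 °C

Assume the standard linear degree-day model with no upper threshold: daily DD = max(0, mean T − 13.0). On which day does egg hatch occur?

day 7

Daily DD above 13.0 °C: 14.8, 8.4, 14.2, 19.6, 4.4, 2.7, 10.6, 3.1, 9.2, 15.2.
Cumulative: 14.8, 23.2, 37.4, 57.0, 61.4, 64.1, 74.7, 77.8, 87.0, 102.2.
The total first reaches 66 DD on day 7.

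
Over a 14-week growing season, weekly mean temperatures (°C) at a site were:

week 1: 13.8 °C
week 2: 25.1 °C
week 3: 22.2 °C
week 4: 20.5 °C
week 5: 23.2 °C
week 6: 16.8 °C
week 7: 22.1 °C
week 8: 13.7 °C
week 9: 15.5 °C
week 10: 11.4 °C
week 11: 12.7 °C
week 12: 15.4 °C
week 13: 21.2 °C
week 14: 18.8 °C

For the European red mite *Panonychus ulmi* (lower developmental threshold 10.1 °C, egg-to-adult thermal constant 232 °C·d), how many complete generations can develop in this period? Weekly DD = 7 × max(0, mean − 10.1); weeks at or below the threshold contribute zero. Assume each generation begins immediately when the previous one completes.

3 generations

Weekly DD (7 × max(0, T̄ − 10.1)): 25.9, 105.0, 84.7, 72.8, 91.7, 46.9, 84.0, 25.2, 37.8, 9.1, 18.2, 37.1, 77.7, 60.9.
Season total = 777.0 DD.
Complete generations = ⌊777.0 / 232⌋ = 3.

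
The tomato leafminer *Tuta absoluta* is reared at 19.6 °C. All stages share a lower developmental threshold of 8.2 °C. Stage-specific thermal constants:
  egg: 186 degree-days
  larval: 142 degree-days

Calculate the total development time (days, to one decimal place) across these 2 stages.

28.8 days

Daily accumulation at 19.6 °C = 19.6 − 8.2 = 11.4 DD/day.
Total K = 186 + 142 = 328 DD.
Total duration = 328 / 11.4 = 28.772 ≈ 28.8 days.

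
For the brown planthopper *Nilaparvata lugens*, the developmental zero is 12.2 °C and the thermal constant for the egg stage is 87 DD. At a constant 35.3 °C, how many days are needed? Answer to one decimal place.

Daily accumulation = 35.3 − 12.2 = 23.1 DD/day.
Duration = 87 / 23.1 = 3.766 ≈ 3.8 days.

3.8 days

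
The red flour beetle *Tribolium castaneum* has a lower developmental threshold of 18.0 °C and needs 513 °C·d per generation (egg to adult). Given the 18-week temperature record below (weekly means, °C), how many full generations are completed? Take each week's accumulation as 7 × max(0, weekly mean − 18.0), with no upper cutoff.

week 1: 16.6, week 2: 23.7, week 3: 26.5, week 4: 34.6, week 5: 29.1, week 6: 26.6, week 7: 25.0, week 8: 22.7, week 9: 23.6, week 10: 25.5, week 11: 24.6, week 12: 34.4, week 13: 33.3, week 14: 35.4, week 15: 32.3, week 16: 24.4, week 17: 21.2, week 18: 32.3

Weekly DD (7 × max(0, T̄ − 18.0)): 0.0, 39.9, 59.5, 116.2, 77.7, 60.2, 49.0, 32.9, 39.2, 52.5, 46.2, 114.8, 107.1, 121.8, 100.1, 44.8, 22.4, 100.1.
Season total = 1184.4 DD.
Complete generations = ⌊1184.4 / 513⌋ = 2.

2 generations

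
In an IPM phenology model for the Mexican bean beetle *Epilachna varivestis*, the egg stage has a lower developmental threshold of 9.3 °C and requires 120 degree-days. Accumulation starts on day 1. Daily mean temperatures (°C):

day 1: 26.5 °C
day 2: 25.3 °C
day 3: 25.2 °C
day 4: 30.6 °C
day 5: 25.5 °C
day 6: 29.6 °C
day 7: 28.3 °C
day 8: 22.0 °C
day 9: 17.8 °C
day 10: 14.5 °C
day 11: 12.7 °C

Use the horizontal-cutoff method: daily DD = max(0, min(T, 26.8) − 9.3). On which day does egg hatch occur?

Daily DD above 9.3 °C (capped at 17.5): 17.2, 16.0, 15.9, 17.5, 16.2, 17.5, 17.5, 12.7, 8.5, 5.2, 3.4.
Cumulative: 17.2, 33.2, 49.1, 66.6, 82.8, 100.3, 117.8, 130.5, 139.0, 144.2, 147.6.
The total first reaches 120 DD on day 8.

day 8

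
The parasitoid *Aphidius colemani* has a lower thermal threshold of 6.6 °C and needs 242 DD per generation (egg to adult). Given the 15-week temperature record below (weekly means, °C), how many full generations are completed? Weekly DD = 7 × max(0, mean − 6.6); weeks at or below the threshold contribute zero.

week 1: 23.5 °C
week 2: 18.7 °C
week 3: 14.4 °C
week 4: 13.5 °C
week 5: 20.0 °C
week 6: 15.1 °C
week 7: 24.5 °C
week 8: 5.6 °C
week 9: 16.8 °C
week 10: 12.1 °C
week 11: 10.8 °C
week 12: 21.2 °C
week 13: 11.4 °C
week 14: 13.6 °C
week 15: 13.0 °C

Weekly DD (7 × max(0, T̄ − 6.6)): 118.3, 84.7, 54.6, 48.3, 93.8, 59.5, 125.3, 0.0, 71.4, 38.5, 29.4, 102.2, 33.6, 49.0, 44.8.
Season total = 953.4 DD.
Complete generations = ⌊953.4 / 242⌋ = 3.

3 generations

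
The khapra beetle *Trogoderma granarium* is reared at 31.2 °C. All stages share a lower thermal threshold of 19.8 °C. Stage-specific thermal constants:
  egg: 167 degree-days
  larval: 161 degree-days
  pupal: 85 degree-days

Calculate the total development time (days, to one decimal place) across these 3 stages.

36.2 days

Daily accumulation at 31.2 °C = 31.2 − 19.8 = 11.4 DD/day.
Total K = 167 + 161 + 85 = 413 DD.
Total duration = 413 / 11.4 = 36.228 ≈ 36.2 days.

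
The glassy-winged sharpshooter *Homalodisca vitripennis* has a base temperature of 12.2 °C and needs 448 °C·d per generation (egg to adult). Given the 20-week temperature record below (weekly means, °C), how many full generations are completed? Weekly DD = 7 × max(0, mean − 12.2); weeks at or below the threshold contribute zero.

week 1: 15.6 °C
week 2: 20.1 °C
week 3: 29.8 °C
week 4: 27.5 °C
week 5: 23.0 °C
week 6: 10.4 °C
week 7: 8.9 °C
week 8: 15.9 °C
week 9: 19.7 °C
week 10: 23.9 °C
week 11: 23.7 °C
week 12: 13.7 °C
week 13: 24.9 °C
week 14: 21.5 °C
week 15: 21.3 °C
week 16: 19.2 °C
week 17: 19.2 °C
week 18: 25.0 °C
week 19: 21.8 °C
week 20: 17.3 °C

2 generations

Weekly DD (7 × max(0, T̄ − 12.2)): 23.8, 55.3, 123.2, 107.1, 75.6, 0.0, 0.0, 25.9, 52.5, 81.9, 80.5, 10.5, 88.9, 65.1, 63.7, 49.0, 49.0, 89.6, 67.2, 35.7.
Season total = 1144.5 DD.
Complete generations = ⌊1144.5 / 448⌋ = 2.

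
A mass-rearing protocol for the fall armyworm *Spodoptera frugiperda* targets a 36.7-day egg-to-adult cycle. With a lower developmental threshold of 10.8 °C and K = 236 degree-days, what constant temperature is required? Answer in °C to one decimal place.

17.2 °C

Required daily accumulation = 236 / 36.7 = 6.431 DD/day.
T = T_base + 6.431 = 10.8 + 6.431 = 17.231 ≈ 17.2 °C.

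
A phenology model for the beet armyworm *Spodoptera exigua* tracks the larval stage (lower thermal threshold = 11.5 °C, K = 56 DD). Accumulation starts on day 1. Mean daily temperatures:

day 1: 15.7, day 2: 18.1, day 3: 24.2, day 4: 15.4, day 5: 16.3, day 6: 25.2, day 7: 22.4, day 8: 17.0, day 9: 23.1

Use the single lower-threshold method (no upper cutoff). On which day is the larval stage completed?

Daily DD above 11.5 °C: 4.2, 6.6, 12.7, 3.9, 4.8, 13.7, 10.9, 5.5, 11.6.
Cumulative: 4.2, 10.8, 23.5, 27.4, 32.2, 45.9, 56.8, 62.3, 73.9.
The total first reaches 56 DD on day 7.

day 7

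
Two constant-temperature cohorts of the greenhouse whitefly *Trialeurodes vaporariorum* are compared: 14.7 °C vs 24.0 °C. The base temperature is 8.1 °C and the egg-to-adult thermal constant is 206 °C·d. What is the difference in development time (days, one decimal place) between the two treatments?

At 14.7 °C: 206 / (14.7 − 8.1) = 206 / 6.6 = 31.212 d.
At 24.0 °C: 206 / (24.0 − 8.1) = 206 / 15.9 = 12.956 d.
Difference = |31.212 − 12.956| = 18.256 ≈ 18.3 days.

18.3 days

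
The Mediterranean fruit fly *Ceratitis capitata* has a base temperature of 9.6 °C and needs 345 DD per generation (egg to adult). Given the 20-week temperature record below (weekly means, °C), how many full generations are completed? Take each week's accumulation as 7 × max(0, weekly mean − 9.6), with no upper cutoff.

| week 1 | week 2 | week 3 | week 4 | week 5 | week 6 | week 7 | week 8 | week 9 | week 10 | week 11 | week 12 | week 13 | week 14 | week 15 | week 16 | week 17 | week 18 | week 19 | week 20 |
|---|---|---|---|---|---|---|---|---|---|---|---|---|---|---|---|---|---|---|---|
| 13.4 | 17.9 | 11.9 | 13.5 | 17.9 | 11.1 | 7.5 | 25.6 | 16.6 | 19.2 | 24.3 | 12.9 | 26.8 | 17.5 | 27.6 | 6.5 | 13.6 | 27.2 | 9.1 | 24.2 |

Weekly DD (7 × max(0, T̄ − 9.6)): 26.6, 58.1, 16.1, 27.3, 58.1, 10.5, 0.0, 112.0, 49.0, 67.2, 102.9, 23.1, 120.4, 55.3, 126.0, 0.0, 28.0, 123.2, 0.0, 102.2.
Season total = 1106.0 DD.
Complete generations = ⌊1106.0 / 345⌋ = 3.

3 generations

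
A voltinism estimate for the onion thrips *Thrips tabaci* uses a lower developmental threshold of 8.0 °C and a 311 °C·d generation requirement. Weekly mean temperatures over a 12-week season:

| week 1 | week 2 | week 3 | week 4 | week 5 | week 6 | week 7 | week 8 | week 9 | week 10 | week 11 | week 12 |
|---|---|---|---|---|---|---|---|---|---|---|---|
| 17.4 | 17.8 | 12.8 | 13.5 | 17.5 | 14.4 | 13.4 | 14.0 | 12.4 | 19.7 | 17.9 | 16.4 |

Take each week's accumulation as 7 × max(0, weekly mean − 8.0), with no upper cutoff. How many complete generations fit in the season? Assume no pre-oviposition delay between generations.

Weekly DD (7 × max(0, T̄ − 8.0)): 65.8, 68.6, 33.6, 38.5, 66.5, 44.8, 37.8, 42.0, 30.8, 81.9, 69.3, 58.8.
Season total = 638.4 DD.
Complete generations = ⌊638.4 / 311⌋ = 2.

2 generations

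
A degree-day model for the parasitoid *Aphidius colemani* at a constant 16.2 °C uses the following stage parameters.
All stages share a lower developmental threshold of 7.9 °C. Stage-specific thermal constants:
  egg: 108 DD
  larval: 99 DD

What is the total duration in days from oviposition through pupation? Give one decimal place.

24.9 days

Daily accumulation at 16.2 °C = 16.2 − 7.9 = 8.3 DD/day.
Total K = 108 + 99 = 207 DD.
Total duration = 207 / 8.3 = 24.940 ≈ 24.9 days.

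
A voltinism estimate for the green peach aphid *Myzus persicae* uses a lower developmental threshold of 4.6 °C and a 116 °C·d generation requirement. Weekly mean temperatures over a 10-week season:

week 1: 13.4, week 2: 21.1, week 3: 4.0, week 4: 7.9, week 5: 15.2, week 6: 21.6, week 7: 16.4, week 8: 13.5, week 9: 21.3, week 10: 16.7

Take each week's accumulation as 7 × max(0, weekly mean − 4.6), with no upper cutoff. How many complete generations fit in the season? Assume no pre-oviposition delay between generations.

Weekly DD (7 × max(0, T̄ − 4.6)): 61.6, 115.5, 0.0, 23.1, 74.2, 119.0, 82.6, 62.3, 116.9, 84.7.
Season total = 739.9 DD.
Complete generations = ⌊739.9 / 116⌋ = 6.

6 generations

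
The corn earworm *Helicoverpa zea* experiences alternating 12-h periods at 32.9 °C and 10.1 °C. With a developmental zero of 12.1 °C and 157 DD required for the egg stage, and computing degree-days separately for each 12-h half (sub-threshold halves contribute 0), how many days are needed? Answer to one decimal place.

Day half: max(0, 32.9 − 12.1) × 0.5 = 20.8 × 0.5 = 10.40 DD.
Night half: max(0, 10.1 − 12.1) × 0.5 = 0.0 × 0.5 = 0.00 DD.
Per 24 h: 10.40 DD/day.
Duration = 157 / 10.40 = 15.096 ≈ 15.1 days.

15.1 days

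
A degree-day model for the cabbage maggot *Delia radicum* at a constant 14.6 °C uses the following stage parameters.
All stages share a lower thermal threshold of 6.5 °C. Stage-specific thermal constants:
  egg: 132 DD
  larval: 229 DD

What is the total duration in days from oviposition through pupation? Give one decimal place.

44.6 days

Daily accumulation at 14.6 °C = 14.6 − 6.5 = 8.1 DD/day.
Total K = 132 + 229 = 361 DD.
Total duration = 361 / 8.1 = 44.568 ≈ 44.6 days.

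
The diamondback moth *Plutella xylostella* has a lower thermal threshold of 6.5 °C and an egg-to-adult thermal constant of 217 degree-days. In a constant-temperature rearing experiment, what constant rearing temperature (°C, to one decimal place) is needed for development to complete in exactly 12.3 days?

24.1 °C

Required daily accumulation = 217 / 12.3 = 17.642 DD/day.
T = T_base + 17.642 = 6.5 + 17.642 = 24.142 ≈ 24.1 °C.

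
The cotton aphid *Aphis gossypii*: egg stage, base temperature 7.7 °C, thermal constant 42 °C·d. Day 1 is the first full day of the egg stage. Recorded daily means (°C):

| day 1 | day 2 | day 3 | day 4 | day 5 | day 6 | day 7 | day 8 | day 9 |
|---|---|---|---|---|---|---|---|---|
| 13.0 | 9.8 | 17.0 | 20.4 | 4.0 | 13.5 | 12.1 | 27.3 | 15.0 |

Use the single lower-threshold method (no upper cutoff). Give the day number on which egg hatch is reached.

day 8

Daily DD above 7.7 °C: 5.3, 2.1, 9.3, 12.7, 0.0, 5.8, 4.4, 19.6, 7.3.
Cumulative: 5.3, 7.4, 16.7, 29.4, 29.4, 35.2, 39.6, 59.2, 66.5.
The total first reaches 42 DD on day 8.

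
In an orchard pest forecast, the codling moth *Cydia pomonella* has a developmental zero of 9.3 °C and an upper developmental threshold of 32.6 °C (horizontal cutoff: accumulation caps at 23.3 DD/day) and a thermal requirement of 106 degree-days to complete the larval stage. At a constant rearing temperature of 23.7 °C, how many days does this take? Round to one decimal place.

7.4 days

Daily accumulation = 23.7 − 9.3 = 14.4 DD/day.
Duration = 106 / 14.4 = 7.361 ≈ 7.4 days.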